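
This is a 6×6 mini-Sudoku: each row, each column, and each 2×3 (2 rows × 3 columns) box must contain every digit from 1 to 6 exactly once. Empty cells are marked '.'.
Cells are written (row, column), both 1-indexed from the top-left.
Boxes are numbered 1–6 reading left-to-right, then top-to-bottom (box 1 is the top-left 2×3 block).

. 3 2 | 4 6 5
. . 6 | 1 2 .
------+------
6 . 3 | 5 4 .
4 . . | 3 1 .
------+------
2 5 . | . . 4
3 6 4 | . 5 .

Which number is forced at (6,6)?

1

Cell (6,6) itself could take any of {1, 2} by direct elimination.
Consider where 1 can go in row 6.
(6,4) is out (column 4 already has a 1).
So the only cell in row 6 that can hold 1 is (6,6).
Therefore (6,6) = 1.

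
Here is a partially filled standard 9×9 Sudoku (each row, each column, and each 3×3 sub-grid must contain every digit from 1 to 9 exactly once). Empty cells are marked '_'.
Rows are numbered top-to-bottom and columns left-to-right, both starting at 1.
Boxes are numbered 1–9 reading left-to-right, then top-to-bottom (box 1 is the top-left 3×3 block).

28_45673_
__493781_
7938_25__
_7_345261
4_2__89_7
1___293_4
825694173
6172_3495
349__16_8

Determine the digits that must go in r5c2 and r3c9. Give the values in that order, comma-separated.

3,6

For r5c2:
  Consider where 3 can go in column 2.
  r2c2 is out (row 2 already has a 3).
  r6c2 is out (row 6 already has a 3).
  So the only cell in column 2 that can hold 3 is r5c2.
  So r5c2 = 3.
For r3c9:
  Row 3 already contains {2, 3, 5, 7, 8, 9}.
  Column 9 already contains {1, 3, 4, 5, 7, 8}.
  Its 3×3 block (box 3) already contains {1, 3, 5, 7, 8}.
  The only value from 1–9 not eliminated is 6, so r3c9 = 6.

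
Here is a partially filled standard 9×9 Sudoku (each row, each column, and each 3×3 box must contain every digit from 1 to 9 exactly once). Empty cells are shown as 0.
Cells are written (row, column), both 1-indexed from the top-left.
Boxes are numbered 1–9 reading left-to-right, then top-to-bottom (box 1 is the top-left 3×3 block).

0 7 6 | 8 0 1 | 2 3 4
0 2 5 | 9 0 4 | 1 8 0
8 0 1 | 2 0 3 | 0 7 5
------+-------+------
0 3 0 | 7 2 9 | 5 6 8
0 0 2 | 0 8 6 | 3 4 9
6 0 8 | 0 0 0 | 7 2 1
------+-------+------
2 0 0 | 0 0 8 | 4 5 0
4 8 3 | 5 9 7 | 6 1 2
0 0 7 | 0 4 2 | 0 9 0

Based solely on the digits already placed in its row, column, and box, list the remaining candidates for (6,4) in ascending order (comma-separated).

3,4

Row 6 already contains {1, 2, 6, 7, 8}.
Column 4 already contains {2, 5, 7, 8, 9}.
Its 3×3 block (box 5) already contains {2, 6, 7, 8, 9}.
Removing those from 1–9 leaves {3, 4} as the candidates for (6,4).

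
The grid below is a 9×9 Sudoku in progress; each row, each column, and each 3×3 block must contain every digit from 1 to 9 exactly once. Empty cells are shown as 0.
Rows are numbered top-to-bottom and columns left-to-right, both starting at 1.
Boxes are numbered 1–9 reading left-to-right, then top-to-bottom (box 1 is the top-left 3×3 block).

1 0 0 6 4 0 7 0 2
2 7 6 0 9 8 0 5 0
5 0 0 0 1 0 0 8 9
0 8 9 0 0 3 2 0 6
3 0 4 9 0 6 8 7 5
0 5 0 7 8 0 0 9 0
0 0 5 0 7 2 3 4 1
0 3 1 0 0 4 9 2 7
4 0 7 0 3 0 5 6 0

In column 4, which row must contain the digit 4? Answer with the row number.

Consider where 4 can go in column 4.
r2c4 is out (box 2 already has a 4).
r3c4 is out (box 2 already has a 4).
r7c4 is out (row 7 already has a 4).
r8c4 is out (row 8 already has a 4).
r9c4 is out (row 9 already has a 4).
So the only cell in column 4 that can hold 4 is r4c4.
That is row 4.

4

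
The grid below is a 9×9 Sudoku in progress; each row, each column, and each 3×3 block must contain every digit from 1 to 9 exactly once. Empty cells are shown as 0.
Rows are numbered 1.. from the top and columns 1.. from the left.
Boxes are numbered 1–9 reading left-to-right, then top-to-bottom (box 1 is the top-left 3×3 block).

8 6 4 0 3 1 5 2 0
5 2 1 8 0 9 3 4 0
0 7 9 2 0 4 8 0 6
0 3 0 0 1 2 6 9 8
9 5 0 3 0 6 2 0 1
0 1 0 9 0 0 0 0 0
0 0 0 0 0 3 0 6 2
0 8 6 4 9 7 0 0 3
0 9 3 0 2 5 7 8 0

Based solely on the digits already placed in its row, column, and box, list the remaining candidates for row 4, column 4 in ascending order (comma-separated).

Row 4 already contains {1, 2, 3, 6, 8, 9}.
Column 4 already contains {2, 3, 4, 8, 9}.
Its 3×3 block (box 5) already contains {1, 2, 3, 6, 9}.
Removing those from 1–9 leaves {5, 7} as the candidates for row 4, column 4.

5,7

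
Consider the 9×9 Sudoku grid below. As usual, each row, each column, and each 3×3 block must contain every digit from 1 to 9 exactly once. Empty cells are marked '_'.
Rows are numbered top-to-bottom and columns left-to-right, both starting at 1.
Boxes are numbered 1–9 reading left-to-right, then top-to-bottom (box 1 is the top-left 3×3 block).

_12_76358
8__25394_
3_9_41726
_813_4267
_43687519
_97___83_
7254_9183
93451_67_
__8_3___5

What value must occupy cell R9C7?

4

Row 9 already contains {3, 5, 8}.
Column 7 already contains {1, 2, 3, 5, 6, 7, 8, 9}.
Its 3×3 block (box 9) already contains {1, 3, 5, 6, 7, 8}.
The only value from 1–9 not eliminated is 4, so R9C7 = 4.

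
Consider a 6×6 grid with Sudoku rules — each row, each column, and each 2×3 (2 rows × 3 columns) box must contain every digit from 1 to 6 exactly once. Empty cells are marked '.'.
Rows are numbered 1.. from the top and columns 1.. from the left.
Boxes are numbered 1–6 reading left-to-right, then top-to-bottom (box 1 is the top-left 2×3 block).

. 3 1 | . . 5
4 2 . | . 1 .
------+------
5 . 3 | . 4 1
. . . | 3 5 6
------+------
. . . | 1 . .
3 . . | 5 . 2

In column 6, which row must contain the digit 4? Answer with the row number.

Consider where 4 can go in column 6.
row 2, column 6 is out (row 2 already has a 4).
So the only cell in column 6 that can hold 4 is row 5, column 6.
That is row 5.

5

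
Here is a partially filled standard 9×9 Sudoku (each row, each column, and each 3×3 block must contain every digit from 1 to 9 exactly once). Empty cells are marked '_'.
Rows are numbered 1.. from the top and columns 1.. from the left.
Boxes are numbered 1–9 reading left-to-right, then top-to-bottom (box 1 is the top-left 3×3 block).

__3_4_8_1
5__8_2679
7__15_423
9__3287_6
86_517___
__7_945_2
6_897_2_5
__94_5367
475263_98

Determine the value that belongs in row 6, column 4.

Row 6 already contains {2, 4, 5, 7, 9}.
Column 4 already contains {1, 2, 3, 4, 5, 8, 9}.
Its 3×3 block (box 5) already contains {1, 2, 3, 4, 5, 7, 8, 9}.
The only value from 1–9 not eliminated is 6, so row 6, column 4 = 6.

6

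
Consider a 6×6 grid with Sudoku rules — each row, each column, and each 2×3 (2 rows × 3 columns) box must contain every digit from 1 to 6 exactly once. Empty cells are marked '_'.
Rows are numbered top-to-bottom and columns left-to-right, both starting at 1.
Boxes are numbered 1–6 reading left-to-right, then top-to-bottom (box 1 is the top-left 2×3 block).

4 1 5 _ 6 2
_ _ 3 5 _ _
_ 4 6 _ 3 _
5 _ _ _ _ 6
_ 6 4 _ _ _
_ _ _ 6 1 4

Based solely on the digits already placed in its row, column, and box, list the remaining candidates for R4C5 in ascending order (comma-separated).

2,4

Row 4 already contains {5, 6}.
Column 5 already contains {1, 3, 6}.
Its 2×3 block (box 4) already contains {3, 6}.
Removing those from 1–6 leaves {2, 4} as the candidates for R4C5.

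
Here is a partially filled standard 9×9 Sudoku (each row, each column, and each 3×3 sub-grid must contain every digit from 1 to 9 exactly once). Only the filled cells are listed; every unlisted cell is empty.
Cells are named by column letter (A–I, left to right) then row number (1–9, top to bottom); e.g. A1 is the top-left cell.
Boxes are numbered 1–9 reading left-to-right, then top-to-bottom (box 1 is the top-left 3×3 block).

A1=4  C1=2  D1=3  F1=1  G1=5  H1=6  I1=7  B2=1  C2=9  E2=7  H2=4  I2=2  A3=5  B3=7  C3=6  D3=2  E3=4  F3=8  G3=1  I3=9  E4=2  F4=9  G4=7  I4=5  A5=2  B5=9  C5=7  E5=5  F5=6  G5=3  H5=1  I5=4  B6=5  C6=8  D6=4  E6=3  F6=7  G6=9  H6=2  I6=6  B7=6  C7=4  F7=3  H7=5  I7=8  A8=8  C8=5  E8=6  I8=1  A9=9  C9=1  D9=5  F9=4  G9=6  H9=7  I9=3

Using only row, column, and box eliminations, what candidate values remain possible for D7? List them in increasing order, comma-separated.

1,7,9

Row 7 already contains {3, 4, 5, 6, 8}.
Column D already contains {2, 3, 4, 5}.
Its 3×3 block (box 8) already contains {3, 4, 5, 6}.
Removing those from 1–9 leaves {1, 7, 9} as the candidates for D7.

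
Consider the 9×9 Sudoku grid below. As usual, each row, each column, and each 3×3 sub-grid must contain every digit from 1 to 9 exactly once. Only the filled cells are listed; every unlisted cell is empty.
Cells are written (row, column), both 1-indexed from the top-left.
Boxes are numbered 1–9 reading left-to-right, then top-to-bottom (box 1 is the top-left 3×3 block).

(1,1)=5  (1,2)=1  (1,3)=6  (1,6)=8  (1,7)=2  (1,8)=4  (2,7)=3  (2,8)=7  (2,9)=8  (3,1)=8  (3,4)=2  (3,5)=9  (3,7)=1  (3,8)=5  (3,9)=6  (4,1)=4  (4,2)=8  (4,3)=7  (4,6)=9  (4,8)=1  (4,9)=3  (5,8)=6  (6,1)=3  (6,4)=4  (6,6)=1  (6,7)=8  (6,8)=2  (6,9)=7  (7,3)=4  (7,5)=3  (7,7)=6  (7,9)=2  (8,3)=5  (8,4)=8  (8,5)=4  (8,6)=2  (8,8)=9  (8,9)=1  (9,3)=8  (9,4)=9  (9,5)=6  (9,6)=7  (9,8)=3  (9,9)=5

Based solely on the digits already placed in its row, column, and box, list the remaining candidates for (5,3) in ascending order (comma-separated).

1,2,9

Row 5 already contains {6}.
Column 3 already contains {4, 5, 6, 7, 8}.
Its 3×3 block (box 4) already contains {3, 4, 7, 8}.
Removing those from 1–9 leaves {1, 2, 9} as the candidates for (5,3).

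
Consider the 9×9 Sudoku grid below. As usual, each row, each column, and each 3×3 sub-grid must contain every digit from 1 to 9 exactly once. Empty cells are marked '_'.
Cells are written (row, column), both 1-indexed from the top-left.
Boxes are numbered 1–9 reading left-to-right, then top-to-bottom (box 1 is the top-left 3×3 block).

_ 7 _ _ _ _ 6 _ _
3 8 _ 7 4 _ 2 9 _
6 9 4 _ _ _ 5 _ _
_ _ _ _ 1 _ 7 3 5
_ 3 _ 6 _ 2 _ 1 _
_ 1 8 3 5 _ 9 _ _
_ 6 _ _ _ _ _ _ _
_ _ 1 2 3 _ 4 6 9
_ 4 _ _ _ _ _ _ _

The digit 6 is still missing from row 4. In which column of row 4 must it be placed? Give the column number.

3

Consider where 6 can go in row 4.
(4,1) is out (column 1 already has a 6).
(4,2) is out (column 2 already has a 6).
(4,4) is out (column 4 already has a 6).
(4,6) is out (box 5 already has a 6).
So the only cell in row 4 that can hold 6 is (4,3).
That is column 3.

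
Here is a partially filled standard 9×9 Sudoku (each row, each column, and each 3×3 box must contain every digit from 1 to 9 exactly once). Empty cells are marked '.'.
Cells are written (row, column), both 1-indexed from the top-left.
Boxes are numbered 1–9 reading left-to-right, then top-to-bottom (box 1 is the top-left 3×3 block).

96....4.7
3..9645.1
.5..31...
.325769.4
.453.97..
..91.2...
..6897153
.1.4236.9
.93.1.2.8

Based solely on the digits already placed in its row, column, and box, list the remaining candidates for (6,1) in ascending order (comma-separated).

Row 6 already contains {1, 2, 9}.
Column 1 already contains {3, 9}.
Its 3×3 block (box 4) already contains {2, 3, 4, 5, 9}.
Removing those from 1–9 leaves {6, 7, 8} as the candidates for (6,1).

6,7,8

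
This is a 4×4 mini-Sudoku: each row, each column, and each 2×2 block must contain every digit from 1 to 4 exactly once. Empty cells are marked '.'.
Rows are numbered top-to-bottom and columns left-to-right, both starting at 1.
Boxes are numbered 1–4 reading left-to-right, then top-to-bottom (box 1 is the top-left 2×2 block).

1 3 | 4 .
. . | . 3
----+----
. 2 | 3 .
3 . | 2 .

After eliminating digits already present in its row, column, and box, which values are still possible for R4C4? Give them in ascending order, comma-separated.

Row 4 already contains {2, 3}.
Column 4 already contains {3}.
Its 2×2 block (box 4) already contains {2, 3}.
Removing those from 1–4 leaves {1, 4} as the candidates for R4C4.

1,4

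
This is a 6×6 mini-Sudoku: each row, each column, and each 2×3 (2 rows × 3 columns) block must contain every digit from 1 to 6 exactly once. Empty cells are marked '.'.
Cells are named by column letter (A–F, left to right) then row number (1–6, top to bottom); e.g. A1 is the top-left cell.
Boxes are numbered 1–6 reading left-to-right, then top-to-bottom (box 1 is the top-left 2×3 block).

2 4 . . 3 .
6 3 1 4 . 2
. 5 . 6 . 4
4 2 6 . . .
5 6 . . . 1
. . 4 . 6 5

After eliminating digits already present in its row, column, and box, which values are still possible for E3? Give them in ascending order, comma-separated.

1,2

Row 3 already contains {4, 5, 6}.
Column E already contains {3, 6}.
Its 2×3 block (box 4) already contains {4, 6}.
Removing those from 1–6 leaves {1, 2} as the candidates for E3.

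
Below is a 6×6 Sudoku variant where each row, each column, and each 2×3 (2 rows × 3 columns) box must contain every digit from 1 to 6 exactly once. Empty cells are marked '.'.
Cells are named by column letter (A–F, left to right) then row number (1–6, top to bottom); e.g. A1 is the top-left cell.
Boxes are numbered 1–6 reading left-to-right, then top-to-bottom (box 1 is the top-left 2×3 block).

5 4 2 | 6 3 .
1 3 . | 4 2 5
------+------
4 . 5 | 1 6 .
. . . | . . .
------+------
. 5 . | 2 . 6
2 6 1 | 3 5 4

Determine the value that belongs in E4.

Row 4 already contains {}.
Column E already contains {2, 3, 5, 6}.
Its 2×3 block (box 4) already contains {1, 6}.
The only value from 1–6 not eliminated is 4, so E4 = 4.

4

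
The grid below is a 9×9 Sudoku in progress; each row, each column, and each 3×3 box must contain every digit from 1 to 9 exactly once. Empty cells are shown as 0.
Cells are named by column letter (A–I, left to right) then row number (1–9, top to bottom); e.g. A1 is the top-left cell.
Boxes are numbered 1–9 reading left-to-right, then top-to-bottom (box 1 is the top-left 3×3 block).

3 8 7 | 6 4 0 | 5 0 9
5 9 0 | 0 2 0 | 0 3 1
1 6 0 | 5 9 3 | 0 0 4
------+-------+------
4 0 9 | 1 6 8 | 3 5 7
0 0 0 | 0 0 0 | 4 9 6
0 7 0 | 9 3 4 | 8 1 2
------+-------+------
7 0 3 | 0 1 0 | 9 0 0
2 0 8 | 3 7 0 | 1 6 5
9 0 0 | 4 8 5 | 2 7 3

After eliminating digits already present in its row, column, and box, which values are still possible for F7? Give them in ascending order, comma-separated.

Row 7 already contains {1, 3, 7, 9}.
Column F already contains {3, 4, 5, 8}.
Its 3×3 block (box 8) already contains {1, 3, 4, 5, 7, 8}.
Removing those from 1–9 leaves {2, 6} as the candidates for F7.

2,6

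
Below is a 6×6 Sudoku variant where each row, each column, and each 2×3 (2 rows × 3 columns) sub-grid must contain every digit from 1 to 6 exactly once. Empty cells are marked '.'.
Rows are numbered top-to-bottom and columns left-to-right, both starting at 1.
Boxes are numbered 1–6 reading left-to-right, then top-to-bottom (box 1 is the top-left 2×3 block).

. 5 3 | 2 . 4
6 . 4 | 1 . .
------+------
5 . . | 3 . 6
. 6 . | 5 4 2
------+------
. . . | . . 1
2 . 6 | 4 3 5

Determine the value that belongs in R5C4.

Row 5 already contains {1}.
Column 4 already contains {1, 2, 3, 4, 5}.
Its 2×3 block (box 6) already contains {1, 3, 4, 5}.
The only value from 1–6 not eliminated is 6, so R5C4 = 6.

6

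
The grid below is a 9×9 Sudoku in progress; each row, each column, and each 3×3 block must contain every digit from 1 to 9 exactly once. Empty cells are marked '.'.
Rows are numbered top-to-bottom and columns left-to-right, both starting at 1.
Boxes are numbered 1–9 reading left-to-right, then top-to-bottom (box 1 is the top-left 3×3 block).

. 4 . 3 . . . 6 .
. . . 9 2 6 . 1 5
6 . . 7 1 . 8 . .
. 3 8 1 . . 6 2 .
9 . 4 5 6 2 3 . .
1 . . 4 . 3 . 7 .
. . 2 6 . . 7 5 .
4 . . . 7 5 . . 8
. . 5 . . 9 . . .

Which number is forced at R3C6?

Row 3 already contains {1, 6, 7, 8}.
Column 6 already contains {2, 3, 5, 6, 9}.
Its 3×3 block (box 2) already contains {1, 2, 3, 6, 7, 9}.
The only value from 1–9 not eliminated is 4, so R3C6 = 4.

4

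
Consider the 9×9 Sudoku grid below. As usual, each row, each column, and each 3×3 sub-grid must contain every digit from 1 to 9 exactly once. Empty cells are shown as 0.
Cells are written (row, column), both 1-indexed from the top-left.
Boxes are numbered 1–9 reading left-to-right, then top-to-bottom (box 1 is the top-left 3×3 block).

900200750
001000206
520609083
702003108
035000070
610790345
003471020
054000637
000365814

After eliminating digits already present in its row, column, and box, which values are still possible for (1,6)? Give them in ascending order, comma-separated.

4,8

Row 1 already contains {2, 5, 7, 9}.
Column 6 already contains {1, 3, 5, 9}.
Its 3×3 block (box 2) already contains {2, 6, 9}.
Removing those from 1–9 leaves {4, 8} as the candidates for (1,6).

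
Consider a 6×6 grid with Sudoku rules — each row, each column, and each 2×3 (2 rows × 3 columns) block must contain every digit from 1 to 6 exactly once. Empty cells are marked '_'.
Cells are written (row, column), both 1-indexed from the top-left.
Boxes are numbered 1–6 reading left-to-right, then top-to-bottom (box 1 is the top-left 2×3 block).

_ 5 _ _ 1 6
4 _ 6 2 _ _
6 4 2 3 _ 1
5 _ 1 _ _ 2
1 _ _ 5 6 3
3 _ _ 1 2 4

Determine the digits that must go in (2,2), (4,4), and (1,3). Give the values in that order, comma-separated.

For (2,2):
  Consider where 1 can go in row 2.
  (2,5) is out (column 5 already has a 1).
  (2,6) is out (column 6 already has a 1).
  So the only cell in row 2 that can hold 1 is (2,2).
  So (2,2) = 1.
For (4,4):
  Consider where 6 can go in column 4.
  (1,4) is out (row 1 already has a 6).
  So the only cell in column 4 that can hold 6 is (4,4).
  So (4,4) = 6.
For (1,3):
  Row 1 already contains {1, 5, 6}.
  Column 3 already contains {1, 2, 6}.
  Its 2×3 block (box 1) already contains {4, 5, 6}.
  The only value from 1–6 not eliminated is 3, so (1,3) = 3.

1,6,3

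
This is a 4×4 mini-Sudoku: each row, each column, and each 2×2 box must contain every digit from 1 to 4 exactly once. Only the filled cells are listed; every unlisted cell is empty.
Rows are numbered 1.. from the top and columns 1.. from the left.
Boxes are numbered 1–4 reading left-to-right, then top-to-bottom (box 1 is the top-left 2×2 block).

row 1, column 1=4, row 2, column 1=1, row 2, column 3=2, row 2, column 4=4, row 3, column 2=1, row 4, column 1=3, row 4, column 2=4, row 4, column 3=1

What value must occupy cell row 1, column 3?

3

Row 1 already contains {4}.
Column 3 already contains {1, 2}.
Its 2×2 block (box 2) already contains {2, 4}.
The only value from 1–4 not eliminated is 3, so row 1, column 3 = 3.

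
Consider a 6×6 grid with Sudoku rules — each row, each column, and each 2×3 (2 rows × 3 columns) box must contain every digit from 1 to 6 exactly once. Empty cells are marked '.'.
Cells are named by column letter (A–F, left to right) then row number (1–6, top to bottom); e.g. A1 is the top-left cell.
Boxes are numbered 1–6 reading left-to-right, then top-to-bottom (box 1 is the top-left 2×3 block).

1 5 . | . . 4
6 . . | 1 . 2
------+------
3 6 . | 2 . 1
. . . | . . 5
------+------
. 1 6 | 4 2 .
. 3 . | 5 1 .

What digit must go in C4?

1

Cell C4 itself could take any of {1, 2, 4} by direct elimination.
Consider where 1 can go in column C.
C1 is out (row 1 already has a 1).
C2 is out (row 2 already has a 1).
C3 is out (row 3 already has a 1).
C6 is out (row 6 already has a 1).
So the only cell in column C that can hold 1 is C4.
Therefore C4 = 1.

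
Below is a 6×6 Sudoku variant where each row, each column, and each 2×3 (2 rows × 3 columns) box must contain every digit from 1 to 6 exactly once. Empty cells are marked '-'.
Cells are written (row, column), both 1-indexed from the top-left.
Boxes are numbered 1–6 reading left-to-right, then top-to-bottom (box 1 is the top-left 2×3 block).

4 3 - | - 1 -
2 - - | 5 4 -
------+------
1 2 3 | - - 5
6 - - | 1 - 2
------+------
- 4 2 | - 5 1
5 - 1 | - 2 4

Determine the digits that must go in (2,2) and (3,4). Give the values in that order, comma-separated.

For (2,2):
  Consider where 1 can go in box 1.
  (1,3) is out (row 1 already has a 1).
  (2,3) is out (column 3 already has a 1).
  So the only cell in box 1 that can hold 1 is (2,2).
  So (2,2) = 1.
For (3,4):
  Consider where 4 can go in box 4.
  (3,5) is out (column 5 already has a 4).
  (4,5) is out (column 5 already has a 4).
  So the only cell in box 4 that can hold 4 is (3,4).
  So (3,4) = 4.

1,4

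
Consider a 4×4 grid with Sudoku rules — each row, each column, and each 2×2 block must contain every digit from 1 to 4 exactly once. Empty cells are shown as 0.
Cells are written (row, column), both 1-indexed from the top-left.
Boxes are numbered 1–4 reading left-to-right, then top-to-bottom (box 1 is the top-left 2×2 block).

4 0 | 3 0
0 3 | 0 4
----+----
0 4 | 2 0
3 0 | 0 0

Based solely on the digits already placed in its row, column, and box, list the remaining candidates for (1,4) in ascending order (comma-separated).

Row 1 already contains {3, 4}.
Column 4 already contains {4}.
Its 2×2 block (box 2) already contains {3, 4}.
Removing those from 1–4 leaves {1, 2} as the candidates for (1,4).

1,2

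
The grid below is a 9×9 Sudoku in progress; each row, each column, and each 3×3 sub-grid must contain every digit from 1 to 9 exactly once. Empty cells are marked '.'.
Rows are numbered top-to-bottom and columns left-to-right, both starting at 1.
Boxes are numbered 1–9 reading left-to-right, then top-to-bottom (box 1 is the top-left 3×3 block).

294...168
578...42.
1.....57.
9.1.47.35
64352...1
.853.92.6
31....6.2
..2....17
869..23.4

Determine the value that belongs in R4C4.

6

Cell R4C4 itself could take any of {6, 8} by direct elimination.
Consider where 6 can go in box 5.
R5C6 is out (row 5 already has a 6).
R6C5 is out (row 6 already has a 6).
So the only cell in box 5 that can hold 6 is R4C4.
Therefore R4C4 = 6.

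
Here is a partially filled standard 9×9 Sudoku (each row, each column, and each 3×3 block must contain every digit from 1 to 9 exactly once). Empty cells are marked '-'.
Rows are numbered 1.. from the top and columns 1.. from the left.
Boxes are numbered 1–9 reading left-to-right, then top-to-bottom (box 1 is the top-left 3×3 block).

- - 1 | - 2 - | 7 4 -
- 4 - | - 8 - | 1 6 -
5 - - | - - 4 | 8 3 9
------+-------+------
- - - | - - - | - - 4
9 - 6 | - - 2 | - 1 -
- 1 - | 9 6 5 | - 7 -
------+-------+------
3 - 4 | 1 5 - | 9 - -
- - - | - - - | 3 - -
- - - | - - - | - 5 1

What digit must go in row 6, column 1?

Cell row 6, column 1 itself could take any of {2, 4, 8} by direct elimination.
Consider where 4 can go in row 6.
row 6, column 3 is out (column 3 already has a 4).
row 6, column 7 is out (box 6 already has a 4).
row 6, column 9 is out (column 9 already has a 4).
So the only cell in row 6 that can hold 4 is row 6, column 1.
Therefore row 6, column 1 = 4.

4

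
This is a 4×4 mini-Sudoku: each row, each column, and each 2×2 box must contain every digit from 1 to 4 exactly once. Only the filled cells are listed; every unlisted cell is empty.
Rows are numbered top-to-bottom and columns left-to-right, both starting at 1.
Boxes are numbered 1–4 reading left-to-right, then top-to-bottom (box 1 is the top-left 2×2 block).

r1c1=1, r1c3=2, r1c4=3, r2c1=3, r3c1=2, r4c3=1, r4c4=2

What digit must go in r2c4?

Cell r2c4 itself could take any of {1, 4} by direct elimination.
Consider where 1 can go in column 4.
r3c4 is out (box 4 already has a 1).
So the only cell in column 4 that can hold 1 is r2c4.
Therefore r2c4 = 1.

1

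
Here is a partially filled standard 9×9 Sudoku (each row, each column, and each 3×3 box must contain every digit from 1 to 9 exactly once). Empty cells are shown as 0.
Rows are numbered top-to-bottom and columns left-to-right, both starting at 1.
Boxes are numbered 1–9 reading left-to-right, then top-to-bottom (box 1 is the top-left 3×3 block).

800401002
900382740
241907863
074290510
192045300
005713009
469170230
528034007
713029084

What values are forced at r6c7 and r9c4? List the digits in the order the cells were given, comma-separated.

4,5

For r6c7:
  Consider where 4 can go in box 6.
  r4c9 is out (row 4 already has a 4).
  r5c8 is out (row 5 already has a 4).
  r5c9 is out (row 5 already has a 4).
  r6c8 is out (column 8 already has a 4).
  So the only cell in box 6 that can hold 4 is r6c7.
  So r6c7 = 4.
For r9c4:
  Consider where 5 can go in row 9.
  r9c7 is out (column 7 already has a 5).
  So the only cell in row 9 that can hold 5 is r9c4.
  So r9c4 = 5.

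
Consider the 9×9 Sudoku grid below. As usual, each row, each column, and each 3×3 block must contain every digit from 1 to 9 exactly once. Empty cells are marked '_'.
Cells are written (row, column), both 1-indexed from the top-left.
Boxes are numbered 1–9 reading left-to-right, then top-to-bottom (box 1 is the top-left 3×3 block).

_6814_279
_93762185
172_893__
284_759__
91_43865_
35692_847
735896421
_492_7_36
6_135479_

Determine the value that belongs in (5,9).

Row 5 already contains {1, 3, 4, 5, 6, 8, 9}.
Column 9 already contains {1, 5, 6, 7, 9}.
Its 3×3 block (box 6) already contains {4, 5, 6, 7, 8, 9}.
The only value from 1–9 not eliminated is 2, so (5,9) = 2.

2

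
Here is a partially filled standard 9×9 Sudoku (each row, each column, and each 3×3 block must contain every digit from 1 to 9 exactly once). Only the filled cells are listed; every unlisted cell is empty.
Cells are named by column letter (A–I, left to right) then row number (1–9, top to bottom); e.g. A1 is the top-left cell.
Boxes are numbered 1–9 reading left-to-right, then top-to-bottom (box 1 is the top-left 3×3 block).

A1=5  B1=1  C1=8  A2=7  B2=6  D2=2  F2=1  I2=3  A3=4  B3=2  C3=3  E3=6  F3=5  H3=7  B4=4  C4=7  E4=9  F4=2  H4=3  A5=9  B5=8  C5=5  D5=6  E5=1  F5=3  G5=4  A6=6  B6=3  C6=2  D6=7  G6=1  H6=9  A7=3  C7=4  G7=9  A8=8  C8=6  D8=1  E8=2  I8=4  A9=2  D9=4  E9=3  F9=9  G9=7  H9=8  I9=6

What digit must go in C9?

1

Row 9 already contains {2, 3, 4, 6, 7, 8, 9}.
Column C already contains {2, 3, 4, 5, 6, 7, 8}.
Its 3×3 block (box 7) already contains {2, 3, 4, 6, 8}.
The only value from 1–9 not eliminated is 1, so C9 = 1.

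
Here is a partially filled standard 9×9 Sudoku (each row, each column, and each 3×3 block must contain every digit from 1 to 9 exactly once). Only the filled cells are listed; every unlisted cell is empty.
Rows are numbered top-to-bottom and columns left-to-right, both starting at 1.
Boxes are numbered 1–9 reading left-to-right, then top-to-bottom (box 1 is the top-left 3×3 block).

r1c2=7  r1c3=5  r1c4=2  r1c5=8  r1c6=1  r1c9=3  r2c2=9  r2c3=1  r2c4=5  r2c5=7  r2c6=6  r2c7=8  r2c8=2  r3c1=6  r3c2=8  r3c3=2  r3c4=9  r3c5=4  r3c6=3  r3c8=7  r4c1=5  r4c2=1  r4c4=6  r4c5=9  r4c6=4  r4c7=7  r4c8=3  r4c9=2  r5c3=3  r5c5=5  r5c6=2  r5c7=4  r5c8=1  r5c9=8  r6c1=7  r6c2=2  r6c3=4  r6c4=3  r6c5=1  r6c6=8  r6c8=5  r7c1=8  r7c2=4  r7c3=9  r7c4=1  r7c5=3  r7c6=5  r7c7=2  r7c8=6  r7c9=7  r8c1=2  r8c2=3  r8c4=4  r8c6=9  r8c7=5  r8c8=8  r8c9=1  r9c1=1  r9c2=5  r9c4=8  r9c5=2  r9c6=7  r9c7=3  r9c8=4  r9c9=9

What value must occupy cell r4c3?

8

Row 4 already contains {1, 2, 3, 4, 5, 6, 7, 9}.
Column 3 already contains {1, 2, 3, 4, 5, 9}.
Its 3×3 block (box 4) already contains {1, 2, 3, 4, 5, 7}.
The only value from 1–9 not eliminated is 8, so r4c3 = 8.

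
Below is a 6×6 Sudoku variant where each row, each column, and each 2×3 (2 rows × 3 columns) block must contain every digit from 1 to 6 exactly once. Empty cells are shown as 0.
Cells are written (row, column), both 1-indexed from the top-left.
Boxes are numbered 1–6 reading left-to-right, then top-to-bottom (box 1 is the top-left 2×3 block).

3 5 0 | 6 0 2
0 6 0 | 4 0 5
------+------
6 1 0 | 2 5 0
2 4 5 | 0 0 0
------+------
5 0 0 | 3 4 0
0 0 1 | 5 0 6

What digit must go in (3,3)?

3

Row 3 already contains {1, 2, 5, 6}.
Column 3 already contains {1, 5}.
Its 2×3 block (box 3) already contains {1, 2, 4, 5, 6}.
The only value from 1–6 not eliminated is 3, so (3,3) = 3.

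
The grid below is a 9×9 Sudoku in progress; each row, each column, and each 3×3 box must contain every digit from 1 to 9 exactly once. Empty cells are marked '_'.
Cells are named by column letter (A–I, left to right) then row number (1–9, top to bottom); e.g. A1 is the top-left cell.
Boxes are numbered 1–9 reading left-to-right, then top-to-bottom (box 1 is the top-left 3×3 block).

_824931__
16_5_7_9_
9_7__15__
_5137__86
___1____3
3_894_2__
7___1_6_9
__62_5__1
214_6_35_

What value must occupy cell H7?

2

Cell H7 itself could take any of {2, 4} by direct elimination.
Consider where 2 can go in row 7.
B7 is out (box 7 already has a 2).
C7 is out (column C already has a 2).
D7 is out (column D already has a 2).
F7 is out (box 8 already has a 2).
So the only cell in row 7 that can hold 2 is H7.
Therefore H7 = 2.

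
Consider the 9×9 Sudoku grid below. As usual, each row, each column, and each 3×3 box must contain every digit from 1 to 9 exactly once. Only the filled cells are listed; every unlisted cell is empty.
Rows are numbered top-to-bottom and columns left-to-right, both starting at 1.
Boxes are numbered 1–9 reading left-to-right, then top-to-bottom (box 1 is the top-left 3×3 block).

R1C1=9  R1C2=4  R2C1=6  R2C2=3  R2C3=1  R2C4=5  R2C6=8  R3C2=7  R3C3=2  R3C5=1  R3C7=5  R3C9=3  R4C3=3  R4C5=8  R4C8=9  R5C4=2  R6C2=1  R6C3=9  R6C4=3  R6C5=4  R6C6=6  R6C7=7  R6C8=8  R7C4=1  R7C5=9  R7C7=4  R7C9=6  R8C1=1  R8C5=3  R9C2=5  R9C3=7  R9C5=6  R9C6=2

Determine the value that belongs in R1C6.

Cell R1C6 itself could take any of {3, 7} by direct elimination.
Consider where 3 can go in box 2.
R1C4 is out (column 4 already has a 3).
R1C5 is out (column 5 already has a 3).
R2C5 is out (row 2 already has a 3).
R3C4 is out (row 3 already has a 3).
R3C6 is out (row 3 already has a 3).
So the only cell in box 2 that can hold 3 is R1C6.
Therefore R1C6 = 3.

3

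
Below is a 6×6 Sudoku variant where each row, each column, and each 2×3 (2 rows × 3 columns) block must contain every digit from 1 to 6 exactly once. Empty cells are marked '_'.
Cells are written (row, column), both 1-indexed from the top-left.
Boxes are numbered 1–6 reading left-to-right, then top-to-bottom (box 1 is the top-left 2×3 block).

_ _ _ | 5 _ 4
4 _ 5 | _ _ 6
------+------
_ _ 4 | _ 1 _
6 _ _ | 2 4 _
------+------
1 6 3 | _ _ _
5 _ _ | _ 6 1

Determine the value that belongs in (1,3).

6

Cell (1,3) itself could take any of {1, 2, 6} by direct elimination.
Consider where 6 can go in row 1.
(1,1) is out (column 1 already has a 6).
(1,2) is out (column 2 already has a 6).
(1,5) is out (column 5 already has a 6).
So the only cell in row 1 that can hold 6 is (1,3).
Therefore (1,3) = 6.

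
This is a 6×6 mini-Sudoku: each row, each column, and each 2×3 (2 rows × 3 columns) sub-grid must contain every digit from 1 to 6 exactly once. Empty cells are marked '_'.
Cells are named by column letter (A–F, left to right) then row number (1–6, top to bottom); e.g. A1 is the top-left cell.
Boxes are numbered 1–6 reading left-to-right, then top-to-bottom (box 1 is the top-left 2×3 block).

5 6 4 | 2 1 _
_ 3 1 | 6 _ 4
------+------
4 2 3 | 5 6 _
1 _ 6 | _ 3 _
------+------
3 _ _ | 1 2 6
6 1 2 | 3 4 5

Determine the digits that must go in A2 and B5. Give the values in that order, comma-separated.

For A2:
  Row 2 already contains {1, 3, 4, 6}.
  Column A already contains {1, 3, 4, 5, 6}.
  Its 2×3 block (box 1) already contains {1, 3, 4, 5, 6}.
  The only value from 1–6 not eliminated is 2, so A2 = 2.
For B5:
  Consider where 4 can go in row 5.
  C5 is out (column C already has a 4).
  So the only cell in row 5 that can hold 4 is B5.
  So B5 = 4.

2,4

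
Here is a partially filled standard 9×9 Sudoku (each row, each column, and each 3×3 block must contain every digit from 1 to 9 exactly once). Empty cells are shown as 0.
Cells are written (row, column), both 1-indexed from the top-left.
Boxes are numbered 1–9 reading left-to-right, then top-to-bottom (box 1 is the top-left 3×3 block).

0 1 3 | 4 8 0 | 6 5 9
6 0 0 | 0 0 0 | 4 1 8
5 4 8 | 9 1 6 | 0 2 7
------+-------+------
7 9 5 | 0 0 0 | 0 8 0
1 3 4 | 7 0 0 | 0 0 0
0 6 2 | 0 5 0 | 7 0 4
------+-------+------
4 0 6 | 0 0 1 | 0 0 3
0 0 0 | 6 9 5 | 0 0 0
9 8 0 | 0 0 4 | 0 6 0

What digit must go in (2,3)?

Cell (2,3) itself could take any of {7, 9} by direct elimination.
Consider where 9 can go in row 2.
(2,2) is out (column 2 already has a 9).
(2,4) is out (column 4 already has a 9).
(2,5) is out (column 5 already has a 9).
(2,6) is out (box 2 already has a 9).
So the only cell in row 2 that can hold 9 is (2,3).
Therefore (2,3) = 9.

9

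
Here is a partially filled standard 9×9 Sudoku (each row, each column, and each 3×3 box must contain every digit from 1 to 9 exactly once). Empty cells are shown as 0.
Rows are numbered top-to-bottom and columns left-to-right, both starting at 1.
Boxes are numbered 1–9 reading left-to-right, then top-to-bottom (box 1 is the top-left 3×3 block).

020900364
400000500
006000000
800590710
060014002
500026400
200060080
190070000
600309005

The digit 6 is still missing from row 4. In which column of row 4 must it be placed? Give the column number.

9

Consider where 6 can go in row 4.
r4c2 is out (column 2 already has a 6).
r4c3 is out (column 3 already has a 6).
r4c6 is out (column 6 already has a 6).
So the only cell in row 4 that can hold 6 is r4c9.
That is column 9.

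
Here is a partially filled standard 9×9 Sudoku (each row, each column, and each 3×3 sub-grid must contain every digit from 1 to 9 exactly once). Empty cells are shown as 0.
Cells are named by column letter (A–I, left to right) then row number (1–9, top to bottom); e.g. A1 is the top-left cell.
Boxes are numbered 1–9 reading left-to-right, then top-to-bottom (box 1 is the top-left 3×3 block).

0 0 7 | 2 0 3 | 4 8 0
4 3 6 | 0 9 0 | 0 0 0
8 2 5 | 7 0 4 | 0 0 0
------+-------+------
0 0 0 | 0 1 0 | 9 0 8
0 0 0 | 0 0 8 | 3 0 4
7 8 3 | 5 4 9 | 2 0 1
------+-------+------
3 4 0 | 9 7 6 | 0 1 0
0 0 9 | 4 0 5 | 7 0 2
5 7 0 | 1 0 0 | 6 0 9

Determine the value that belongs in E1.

Cell E1 itself could take any of {5, 6} by direct elimination.
Consider where 5 can go in box 2.
D2 is out (column D already has a 5).
F2 is out (column F already has a 5).
E3 is out (row 3 already has a 5).
So the only cell in box 2 that can hold 5 is E1.
Therefore E1 = 5.

5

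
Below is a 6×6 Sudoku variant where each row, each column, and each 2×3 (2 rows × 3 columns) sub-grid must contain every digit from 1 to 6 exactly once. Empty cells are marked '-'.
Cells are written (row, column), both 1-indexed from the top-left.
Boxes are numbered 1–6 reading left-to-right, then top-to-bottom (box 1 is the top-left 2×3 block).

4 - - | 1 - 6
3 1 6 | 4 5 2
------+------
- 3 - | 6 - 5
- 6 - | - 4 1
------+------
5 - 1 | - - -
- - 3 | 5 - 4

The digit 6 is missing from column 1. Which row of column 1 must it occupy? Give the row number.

Consider where 6 can go in column 1.
(3,1) is out (row 3 already has a 6).
(4,1) is out (row 4 already has a 6).
So the only cell in column 1 that can hold 6 is (6,1).
That is row 6.

6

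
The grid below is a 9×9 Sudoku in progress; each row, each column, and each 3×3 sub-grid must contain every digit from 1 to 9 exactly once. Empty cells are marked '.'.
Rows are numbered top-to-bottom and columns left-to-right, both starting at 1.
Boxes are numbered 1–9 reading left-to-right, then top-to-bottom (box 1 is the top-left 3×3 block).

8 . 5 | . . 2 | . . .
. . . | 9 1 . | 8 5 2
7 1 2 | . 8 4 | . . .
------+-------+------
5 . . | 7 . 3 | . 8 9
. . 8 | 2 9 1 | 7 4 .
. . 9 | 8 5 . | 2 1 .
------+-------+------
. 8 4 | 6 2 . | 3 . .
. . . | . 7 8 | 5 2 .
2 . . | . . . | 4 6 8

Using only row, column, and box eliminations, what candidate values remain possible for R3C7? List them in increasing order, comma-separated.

6,9

Row 3 already contains {1, 2, 4, 7, 8}.
Column 7 already contains {2, 3, 4, 5, 7, 8}.
Its 3×3 block (box 3) already contains {2, 5, 8}.
Removing those from 1–9 leaves {6, 9} as the candidates for R3C7.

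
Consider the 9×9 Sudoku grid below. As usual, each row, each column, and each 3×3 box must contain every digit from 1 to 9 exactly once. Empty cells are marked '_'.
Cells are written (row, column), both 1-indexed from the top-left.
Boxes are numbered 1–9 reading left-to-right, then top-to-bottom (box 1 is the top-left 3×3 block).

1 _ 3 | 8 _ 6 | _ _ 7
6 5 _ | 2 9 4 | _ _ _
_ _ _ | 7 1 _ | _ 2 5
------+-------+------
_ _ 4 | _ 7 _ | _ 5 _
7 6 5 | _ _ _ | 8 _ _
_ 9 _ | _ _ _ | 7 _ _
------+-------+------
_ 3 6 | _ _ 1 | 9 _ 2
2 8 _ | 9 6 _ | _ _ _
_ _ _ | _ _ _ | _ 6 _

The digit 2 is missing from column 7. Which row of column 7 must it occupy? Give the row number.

4

Consider where 2 can go in column 7.
(1,7) is out (box 3 already has a 2).
(2,7) is out (row 2 already has a 2).
(3,7) is out (row 3 already has a 2).
(8,7) is out (row 8 already has a 2).
(9,7) is out (box 9 already has a 2).
So the only cell in column 7 that can hold 2 is (4,7).
That is row 4.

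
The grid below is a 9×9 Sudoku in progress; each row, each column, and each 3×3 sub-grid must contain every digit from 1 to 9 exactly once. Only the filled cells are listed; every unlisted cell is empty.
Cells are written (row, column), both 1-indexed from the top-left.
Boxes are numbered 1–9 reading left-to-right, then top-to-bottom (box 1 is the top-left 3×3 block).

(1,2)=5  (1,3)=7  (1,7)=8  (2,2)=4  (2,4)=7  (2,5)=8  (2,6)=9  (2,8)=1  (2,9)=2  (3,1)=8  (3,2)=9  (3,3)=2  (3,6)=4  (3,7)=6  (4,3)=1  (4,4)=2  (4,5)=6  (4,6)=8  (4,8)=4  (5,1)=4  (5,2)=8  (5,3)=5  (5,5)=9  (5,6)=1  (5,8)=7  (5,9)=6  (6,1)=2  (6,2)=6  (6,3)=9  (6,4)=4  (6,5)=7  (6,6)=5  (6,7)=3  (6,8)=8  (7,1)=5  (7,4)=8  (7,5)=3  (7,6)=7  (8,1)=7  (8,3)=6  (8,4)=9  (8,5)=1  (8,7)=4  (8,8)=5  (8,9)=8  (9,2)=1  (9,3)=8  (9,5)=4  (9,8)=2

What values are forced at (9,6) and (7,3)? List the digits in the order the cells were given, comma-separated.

For (9,6):
  Row 9 already contains {1, 2, 4, 8}.
  Column 6 already contains {1, 4, 5, 7, 8, 9}.
  Its 3×3 block (box 8) already contains {1, 3, 4, 7, 8, 9}.
  The only value from 1–9 not eliminated is 6, so (9,6) = 6.
For (7,3):
  Row 7 already contains {3, 5, 7, 8}.
  Column 3 already contains {1, 2, 5, 6, 7, 8, 9}.
  Its 3×3 block (box 7) already contains {1, 5, 6, 7, 8}.
  The only value from 1–9 not eliminated is 4, so (7,3) = 4.

6,4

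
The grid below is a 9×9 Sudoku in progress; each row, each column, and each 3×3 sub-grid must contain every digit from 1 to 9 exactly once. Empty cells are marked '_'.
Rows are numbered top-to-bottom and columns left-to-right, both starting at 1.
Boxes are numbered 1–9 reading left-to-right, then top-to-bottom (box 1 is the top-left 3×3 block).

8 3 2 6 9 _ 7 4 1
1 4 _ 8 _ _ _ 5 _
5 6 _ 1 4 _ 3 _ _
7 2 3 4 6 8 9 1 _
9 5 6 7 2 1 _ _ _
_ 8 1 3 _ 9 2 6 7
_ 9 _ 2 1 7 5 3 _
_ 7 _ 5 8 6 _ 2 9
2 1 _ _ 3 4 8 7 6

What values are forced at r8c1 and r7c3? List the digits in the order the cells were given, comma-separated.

3,8

For r8c1:
  Consider where 3 can go in row 8.
  r8c3 is out (column 3 already has a 3).
  r8c7 is out (column 7 already has a 3).
  So the only cell in row 8 that can hold 3 is r8c1.
  So r8c1 = 3.
For r7c3:
  Consider where 8 can go in row 7.
  r7c1 is out (column 1 already has a 8).
  r7c9 is out (box 9 already has a 8).
  So the only cell in row 7 that can hold 8 is r7c3.
  So r7c3 = 8.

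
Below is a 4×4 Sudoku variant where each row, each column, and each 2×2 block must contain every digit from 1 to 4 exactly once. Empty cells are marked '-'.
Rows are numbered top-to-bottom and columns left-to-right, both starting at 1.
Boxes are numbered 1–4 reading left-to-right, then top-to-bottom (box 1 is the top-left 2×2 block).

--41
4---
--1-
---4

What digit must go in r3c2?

4

Cell r3c2 itself could take any of {2, 3, 4} by direct elimination.
Consider where 4 can go in box 3.
r3c1 is out (column 1 already has a 4).
r4c1 is out (row 4 already has a 4).
r4c2 is out (row 4 already has a 4).
So the only cell in box 3 that can hold 4 is r3c2.
Therefore r3c2 = 4.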